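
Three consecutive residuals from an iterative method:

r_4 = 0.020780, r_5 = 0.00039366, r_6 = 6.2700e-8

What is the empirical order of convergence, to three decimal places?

2.205

p ≈ ln(r_6/r_5) / ln(r_5/r_4)
  = ln(6.2700e-8/0.00039366) / ln(0.00039366/0.020780)
  = ln(0.000159275) / ln(0.0189442)
  = -8.744878 / -3.966257 ≈ 2.204819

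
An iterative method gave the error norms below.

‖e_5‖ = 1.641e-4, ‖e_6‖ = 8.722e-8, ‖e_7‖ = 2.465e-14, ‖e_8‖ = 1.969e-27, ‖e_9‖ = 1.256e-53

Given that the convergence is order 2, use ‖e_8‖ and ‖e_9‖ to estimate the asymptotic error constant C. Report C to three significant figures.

C ≈ ‖e_9‖ / ‖e_8‖^2
  = 1.256e-53 / (1.969e-27)^2
  = 1.256e-53 / 3.87696e-54 ≈ 3.2397

3.24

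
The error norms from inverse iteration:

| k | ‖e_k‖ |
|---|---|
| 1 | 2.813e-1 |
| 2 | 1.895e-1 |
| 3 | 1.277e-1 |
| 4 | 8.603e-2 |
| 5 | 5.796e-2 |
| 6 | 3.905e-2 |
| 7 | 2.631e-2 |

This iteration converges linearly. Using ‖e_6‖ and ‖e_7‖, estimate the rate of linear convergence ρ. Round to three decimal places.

0.674

ρ ≈ ‖e_7‖/‖e_6‖ = 2.631e-2/3.905e-2 = 0.67375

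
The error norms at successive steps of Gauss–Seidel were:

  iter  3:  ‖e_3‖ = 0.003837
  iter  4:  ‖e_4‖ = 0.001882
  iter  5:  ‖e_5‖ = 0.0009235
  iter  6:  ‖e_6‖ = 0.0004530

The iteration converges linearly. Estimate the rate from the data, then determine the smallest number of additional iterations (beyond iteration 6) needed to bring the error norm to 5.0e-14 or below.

33

Rate ρ ≈ ‖e_6‖/‖e_5‖ = 0.0004530/0.0009235 = 0.4905.
After j more steps, ‖e_{6+j}‖ ≈ 0.0004530·ρ^j; need ρ^j ≤ 5.0e-14/0.0004530 = 1.10375e-10.
j ≥ ln(1.10375e-10)/ln(0.4905) = -22.9271/-0.71233 = 32.186.
So 33 more iterations are needed.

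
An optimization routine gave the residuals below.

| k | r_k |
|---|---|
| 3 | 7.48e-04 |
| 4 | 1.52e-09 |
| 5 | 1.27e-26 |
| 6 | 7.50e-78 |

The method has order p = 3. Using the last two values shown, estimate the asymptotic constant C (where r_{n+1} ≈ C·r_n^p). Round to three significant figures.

C ≈ r_6 / r_5^3
  = 7.50e-78 / (1.27e-26)^3
  = 7.50e-78 / 2.04838e-78 ≈ 3.6614

3.66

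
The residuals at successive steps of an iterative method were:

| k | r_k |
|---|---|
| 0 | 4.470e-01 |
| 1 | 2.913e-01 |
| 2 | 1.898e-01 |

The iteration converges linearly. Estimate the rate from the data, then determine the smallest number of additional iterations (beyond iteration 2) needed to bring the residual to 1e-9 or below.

45

Rate ρ ≈ r_2/r_1 = 1.898e-01/2.913e-01 = 0.6516.
After j more steps, r_{2+j} ≈ 1.898e-01·ρ^j; need ρ^j ≤ 1e-9/1.898e-01 = 5.2687e-09.
j ≥ ln(5.2687e-09)/ln(0.6516) = -19.0615/-0.42832 = 44.503.
So 45 more iterations are needed.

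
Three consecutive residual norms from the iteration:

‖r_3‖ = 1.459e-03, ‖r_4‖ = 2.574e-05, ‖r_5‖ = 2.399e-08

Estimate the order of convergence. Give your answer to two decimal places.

1.73

p ≈ ln(‖r_5‖/‖r_4‖) / ln(‖r_4‖/‖r_3‖)
  = ln(2.399e-08/2.574e-05) / ln(2.574e-05/1.459e-03)
  = ln(0.000932012) / ln(0.0176422)
  = -6.97816 / -4.03746 ≈ 1.72835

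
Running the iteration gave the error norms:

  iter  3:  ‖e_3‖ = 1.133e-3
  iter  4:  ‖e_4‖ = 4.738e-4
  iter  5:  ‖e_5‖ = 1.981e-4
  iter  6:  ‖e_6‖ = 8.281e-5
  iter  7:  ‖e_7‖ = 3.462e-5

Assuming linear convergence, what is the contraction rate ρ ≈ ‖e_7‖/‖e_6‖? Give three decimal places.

0.418

ρ ≈ ‖e_7‖/‖e_6‖ = 3.462e-5/8.281e-5 = 0.41807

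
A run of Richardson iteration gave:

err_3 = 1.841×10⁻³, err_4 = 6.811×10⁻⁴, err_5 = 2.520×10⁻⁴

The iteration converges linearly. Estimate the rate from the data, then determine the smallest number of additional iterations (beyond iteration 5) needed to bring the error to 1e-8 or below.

11

Rate ρ ≈ err_5/err_4 = 2.520×10⁻⁴/6.811×10⁻⁴ = 0.3700.
After j more steps, err_{5+j} ≈ 2.520×10⁻⁴·ρ^j; need ρ^j ≤ 1e-8/2.520×10⁻⁴ = 3.96825e-05.
j ≥ ln(3.96825e-05)/ln(0.3700) = -10.1346/-0.99425 = 10.193.
So 11 more iterations are needed.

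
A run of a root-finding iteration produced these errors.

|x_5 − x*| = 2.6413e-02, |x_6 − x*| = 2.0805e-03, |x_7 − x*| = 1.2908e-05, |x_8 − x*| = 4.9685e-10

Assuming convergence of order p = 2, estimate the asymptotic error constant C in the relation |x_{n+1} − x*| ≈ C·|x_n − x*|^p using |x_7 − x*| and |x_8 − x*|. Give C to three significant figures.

2.98

C ≈ |x_8 − x*| / |x_7 − x*|^2
  = 4.9685e-10 / (1.2908e-05)^2
  = 4.9685e-10 / 1.66616e-10 ≈ 2.982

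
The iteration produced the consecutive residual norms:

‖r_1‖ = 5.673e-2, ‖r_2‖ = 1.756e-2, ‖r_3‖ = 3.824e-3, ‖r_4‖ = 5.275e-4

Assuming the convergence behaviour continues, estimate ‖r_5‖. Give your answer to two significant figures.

4.0e-5

First estimate the order: p ≈ ln(‖r_4‖/‖r_3‖) / ln(‖r_3‖/‖r_2‖) = ln(5.275e-4/3.824e-3)/ln(3.824e-3/1.756e-2) = ln(0.137945)/ln(0.217768) ≈ 1.2995.
Then ‖r_5‖ ≈ ‖r_4‖·(‖r_4‖/‖r_3‖)^p = 5.275e-4·(0.137945)^1.2995 = 5.275e-4·0.0762163 ≈ 4.02e-05.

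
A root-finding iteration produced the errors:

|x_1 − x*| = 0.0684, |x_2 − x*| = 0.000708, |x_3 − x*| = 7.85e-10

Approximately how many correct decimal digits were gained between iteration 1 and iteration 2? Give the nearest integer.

2

Digits gained ≈ log₁₀(|x_1 − x*|/|x_2 − x*|) = log₁₀(0.0684/0.000708) = log₁₀(96.6102) ≈ 1.985.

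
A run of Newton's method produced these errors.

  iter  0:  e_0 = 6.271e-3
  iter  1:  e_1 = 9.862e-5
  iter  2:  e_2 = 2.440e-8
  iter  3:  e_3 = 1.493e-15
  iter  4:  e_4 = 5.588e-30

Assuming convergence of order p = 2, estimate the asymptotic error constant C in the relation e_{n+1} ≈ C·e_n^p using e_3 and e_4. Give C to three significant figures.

C ≈ e_4 / e_3^2
  = 5.588e-30 / (1.493e-15)^2
  = 5.588e-30 / 2.22905e-30 ≈ 2.5069

2.51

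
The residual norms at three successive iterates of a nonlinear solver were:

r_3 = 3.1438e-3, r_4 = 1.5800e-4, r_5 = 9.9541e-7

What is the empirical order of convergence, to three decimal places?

p ≈ ln(r_5/r_4) / ln(r_4/r_3)
  = ln(9.9541e-7/1.5800e-4) / ln(1.5800e-4/3.1438e-3)
  = ln(0.00630006) / ln(0.0502576)
  = -5.067196 / -2.990593 ≈ 1.694378

1.694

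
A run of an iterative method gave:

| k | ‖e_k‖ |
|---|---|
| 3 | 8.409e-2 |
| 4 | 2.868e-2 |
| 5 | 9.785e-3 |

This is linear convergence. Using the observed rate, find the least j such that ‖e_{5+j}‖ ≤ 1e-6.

9

Rate ρ ≈ ‖e_5‖/‖e_4‖ = 9.785e-3/2.868e-2 = 0.3412.
After j more steps, ‖e_{5+j}‖ ≈ 9.785e-3·ρ^j; need ρ^j ≤ 1e-6/9.785e-3 = 0.000102197.
j ≥ ln(0.000102197)/ln(0.3412) = -9.1886/-1.07529 = 8.545.
So 9 more iterations are needed.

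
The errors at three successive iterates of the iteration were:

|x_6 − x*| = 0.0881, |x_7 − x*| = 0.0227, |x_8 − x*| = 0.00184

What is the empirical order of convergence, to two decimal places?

p ≈ ln(|x_8 − x*|/|x_7 − x*|) / ln(|x_7 − x*|/|x_6 − x*|)
  = ln(0.00184/0.0227) / ln(0.0227/0.0881)
  = ln(0.0810573) / ln(0.257662)
  = -2.51260 / -1.35611 ≈ 1.85280

1.85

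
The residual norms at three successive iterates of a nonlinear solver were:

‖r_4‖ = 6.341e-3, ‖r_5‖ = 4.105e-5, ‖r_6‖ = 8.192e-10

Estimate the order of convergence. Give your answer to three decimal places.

p ≈ ln(‖r_6‖/‖r_5‖) / ln(‖r_5‖/‖r_4‖)
  = ln(8.192e-10/4.105e-5) / ln(4.105e-5/6.341e-3)
  = ln(1.99562e-05) / ln(0.00647374)
  = -10.821971 / -5.040001 ≈ 2.147216

2.147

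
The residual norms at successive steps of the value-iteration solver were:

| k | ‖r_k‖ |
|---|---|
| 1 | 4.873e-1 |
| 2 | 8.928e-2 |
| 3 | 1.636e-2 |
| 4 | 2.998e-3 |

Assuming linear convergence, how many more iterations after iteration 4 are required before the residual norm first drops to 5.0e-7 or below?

Rate ρ ≈ ‖r_4‖/‖r_3‖ = 2.998e-3/1.636e-2 = 0.1833.
After j more steps, ‖r_{4+j}‖ ≈ 2.998e-3·ρ^j; need ρ^j ≤ 5.0e-7/2.998e-3 = 0.000166778.
j ≥ ln(0.000166778)/ln(0.1833) = -8.6988/-1.69663 = 5.127.
So 6 more iterations are needed.

6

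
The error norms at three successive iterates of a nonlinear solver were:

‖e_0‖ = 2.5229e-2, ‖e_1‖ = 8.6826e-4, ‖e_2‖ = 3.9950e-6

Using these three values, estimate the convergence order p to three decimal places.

p ≈ ln(‖e_2‖/‖e_1‖) / ln(‖e_1‖/‖e_0‖)
  = ln(3.9950e-6/8.6826e-4) / ln(8.6826e-4/2.5229e-2)
  = ln(0.00460116) / ln(0.0344152)
  = -5.381447 / -3.369257 ≈ 1.597221

1.597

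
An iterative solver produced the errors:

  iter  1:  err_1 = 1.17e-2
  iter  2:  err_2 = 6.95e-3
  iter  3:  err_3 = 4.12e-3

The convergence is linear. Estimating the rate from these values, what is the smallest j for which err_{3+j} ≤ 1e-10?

Rate ρ ≈ err_3/err_2 = 4.12e-3/6.95e-3 = 0.5928.
After j more steps, err_{3+j} ≈ 4.12e-3·ρ^j; need ρ^j ≤ 1e-10/4.12e-3 = 2.42718e-08.
j ≥ ln(2.42718e-08)/ln(0.5928) = -17.5340/-0.52290 = 33.532.
So 34 more iterations are needed.

34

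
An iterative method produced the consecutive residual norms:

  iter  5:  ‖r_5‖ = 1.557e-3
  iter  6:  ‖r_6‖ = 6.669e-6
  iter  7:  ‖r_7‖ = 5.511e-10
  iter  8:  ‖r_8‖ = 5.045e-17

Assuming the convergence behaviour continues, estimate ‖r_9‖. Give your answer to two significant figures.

First estimate the order: p ≈ ln(‖r_8‖/‖r_7‖) / ln(‖r_7‖/‖r_6‖) = ln(5.045e-17/5.511e-10)/ln(5.511e-10/6.669e-6) = ln(9.15442e-08)/ln(8.26361e-05) ≈ 1.7239.
Then ‖r_9‖ ≈ ‖r_8‖·(‖r_8‖/‖r_7‖)^p = 5.045e-17·(9.15442e-08)^1.7239 = 5.045e-17·7.35454e-13 ≈ 3.71e-29.

3.7e-29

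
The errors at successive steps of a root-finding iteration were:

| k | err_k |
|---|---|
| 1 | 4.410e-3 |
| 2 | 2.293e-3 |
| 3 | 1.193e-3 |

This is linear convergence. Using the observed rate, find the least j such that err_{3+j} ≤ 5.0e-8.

16

Rate ρ ≈ err_3/err_2 = 1.193e-3/2.293e-3 = 0.5203.
After j more steps, err_{3+j} ≈ 1.193e-3·ρ^j; need ρ^j ≤ 5.0e-8/1.193e-3 = 4.19111e-05.
j ≥ ln(4.19111e-05)/ln(0.5203) = -10.0800/-0.65335 = 15.428.
So 16 more iterations are needed.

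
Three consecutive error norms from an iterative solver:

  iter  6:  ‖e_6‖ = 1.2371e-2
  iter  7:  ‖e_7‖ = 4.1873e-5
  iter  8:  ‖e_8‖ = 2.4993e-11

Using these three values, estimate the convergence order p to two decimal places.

2.52

p ≈ ln(‖e_8‖/‖e_7‖) / ln(‖e_7‖/‖e_6‖)
  = ln(2.4993e-11/4.1873e-5) / ln(4.1873e-5/1.2371e-2)
  = ln(5.96876e-07) / ln(0.00338477)
  = -14.33156 / -5.68847 ≈ 2.51941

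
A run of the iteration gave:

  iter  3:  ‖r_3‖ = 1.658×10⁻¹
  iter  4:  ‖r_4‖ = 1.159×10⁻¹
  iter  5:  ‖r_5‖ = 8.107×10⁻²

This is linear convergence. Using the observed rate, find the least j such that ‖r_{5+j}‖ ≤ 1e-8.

45

Rate ρ ≈ ‖r_5‖/‖r_4‖ = 8.107×10⁻²/1.159×10⁻¹ = 0.6995.
After j more steps, ‖r_{5+j}‖ ≈ 8.107×10⁻²·ρ^j; need ρ^j ≤ 1e-8/8.107×10⁻² = 1.2335e-07.
j ≥ ln(1.2335e-07)/ln(0.6995) = -15.9082/-0.35739 = 44.512.
So 45 more iterations are needed.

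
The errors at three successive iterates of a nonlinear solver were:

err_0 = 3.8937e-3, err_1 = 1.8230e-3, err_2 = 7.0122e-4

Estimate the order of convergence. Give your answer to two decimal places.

p ≈ ln(err_2/err_1) / ln(err_1/err_0)
  = ln(7.0122e-4/1.8230e-3) / ln(1.8230e-3/3.8937e-3)
  = ln(0.384652) / ln(0.468192)
  = -0.95542 / -0.75888 ≈ 1.25899

1.26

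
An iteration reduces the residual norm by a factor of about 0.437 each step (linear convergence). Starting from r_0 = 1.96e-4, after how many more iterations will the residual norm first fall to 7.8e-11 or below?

After k steps, r_k ≈ 1.96e-4·0.437^k.
Need 0.437^k ≤ 7.8e-11/1.96e-4 = 3.97959e-07.
k ≥ ln(3.97959e-07)/ln(0.437) = -14.7369/-0.82782 = 17.802.
Smallest integer k = 18.

18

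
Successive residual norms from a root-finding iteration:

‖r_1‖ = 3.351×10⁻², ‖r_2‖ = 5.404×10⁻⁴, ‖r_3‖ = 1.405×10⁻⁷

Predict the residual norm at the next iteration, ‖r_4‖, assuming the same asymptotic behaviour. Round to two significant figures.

9.5e-15

First estimate the order: p ≈ ln(‖r_3‖/‖r_2‖) / ln(‖r_2‖/‖r_1‖) = ln(1.405×10⁻⁷/5.404×10⁻⁴)/ln(5.404×10⁻⁴/3.351×10⁻²) = ln(0.000259993)/ln(0.0161265) ≈ 2.0001.
Then ‖r_4‖ ≈ ‖r_3‖·(‖r_3‖/‖r_2‖)^p = 1.405×10⁻⁷·(0.000259993)^2.0001 = 1.405×10⁻⁷·6.75406e-08 ≈ 9.489e-15.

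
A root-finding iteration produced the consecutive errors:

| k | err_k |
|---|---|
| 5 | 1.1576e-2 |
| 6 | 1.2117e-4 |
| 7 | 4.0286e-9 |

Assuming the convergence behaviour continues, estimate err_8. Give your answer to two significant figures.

First estimate the order: p ≈ ln(err_7/err_6) / ln(err_6/err_5) = ln(4.0286e-9/1.2117e-4)/ln(1.2117e-4/1.1576e-2) = ln(3.32475e-05)/ln(0.0104673) ≈ 2.2615.
Then err_8 ≈ err_7·(err_7/err_6)^p = 4.0286e-9·(3.32475e-05)^2.2615 = 4.0286e-9·7.45518e-11 ≈ 3.003e-19.

3.0e-19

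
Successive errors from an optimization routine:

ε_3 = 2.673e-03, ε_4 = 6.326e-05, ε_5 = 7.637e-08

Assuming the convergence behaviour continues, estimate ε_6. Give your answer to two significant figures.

First estimate the order: p ≈ ln(ε_5/ε_4) / ln(ε_4/ε_3) = ln(7.637e-08/6.326e-05)/ln(6.326e-05/2.673e-03) = ln(0.00120724)/ln(0.0236663) ≈ 1.7949.
Then ε_6 ≈ ε_5·(ε_5/ε_4)^p = 7.637e-08·(0.00120724)^1.7949 = 7.637e-08·5.78244e-06 ≈ 4.416e-13.

4.4e-13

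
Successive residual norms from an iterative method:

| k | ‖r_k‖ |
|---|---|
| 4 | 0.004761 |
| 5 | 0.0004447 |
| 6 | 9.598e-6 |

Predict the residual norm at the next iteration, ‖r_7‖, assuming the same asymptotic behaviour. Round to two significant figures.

1.9e-8

First estimate the order: p ≈ ln(‖r_6‖/‖r_5‖) / ln(‖r_5‖/‖r_4‖) = ln(9.598e-6/0.0004447)/ln(0.0004447/0.004761) = ln(0.0215831)/ln(0.0934047) ≈ 1.6179.
Then ‖r_7‖ ≈ ‖r_6‖·(‖r_6‖/‖r_5‖)^p = 9.598e-6·(0.0215831)^1.6179 = 9.598e-6·0.00201726 ≈ 1.936e-08.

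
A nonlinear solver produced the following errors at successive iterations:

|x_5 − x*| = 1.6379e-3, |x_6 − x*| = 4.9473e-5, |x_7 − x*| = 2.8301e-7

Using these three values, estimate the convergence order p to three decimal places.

1.475

p ≈ ln(|x_7 − x*|/|x_6 − x*|) / ln(|x_6 − x*|/|x_5 − x*|)
  = ln(2.8301e-7/4.9473e-5) / ln(4.9473e-5/1.6379e-3)
  = ln(0.00572049) / ln(0.0302051)
  = -5.163701 / -3.499744 ≈ 1.475451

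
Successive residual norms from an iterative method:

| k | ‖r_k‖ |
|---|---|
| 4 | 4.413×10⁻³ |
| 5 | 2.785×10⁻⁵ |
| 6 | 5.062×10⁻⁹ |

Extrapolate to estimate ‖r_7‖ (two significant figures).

2.2e-15

First estimate the order: p ≈ ln(‖r_6‖/‖r_5‖) / ln(‖r_5‖/‖r_4‖) = ln(5.062×10⁻⁹/2.785×10⁻⁵)/ln(2.785×10⁻⁵/4.413×10⁻³) = ln(0.000181759)/ln(0.0063109) ≈ 1.7003.
Then ‖r_7‖ ≈ ‖r_6‖·(‖r_6‖/‖r_5‖)^p = 5.062×10⁻⁹·(0.000181759)^1.7003 = 5.062×10⁻⁹·4.36537e-07 ≈ 2.21e-15.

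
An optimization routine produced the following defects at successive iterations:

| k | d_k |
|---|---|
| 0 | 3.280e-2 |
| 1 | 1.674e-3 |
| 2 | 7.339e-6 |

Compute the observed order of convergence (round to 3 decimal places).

1.825

p ≈ ln(d_2/d_1) / ln(d_1/d_0)
  = ln(7.339e-6/1.674e-3) / ln(1.674e-3/3.280e-2)
  = ln(0.00438411) / ln(0.0510366)
  = -5.429769 / -2.975212 ≈ 1.825002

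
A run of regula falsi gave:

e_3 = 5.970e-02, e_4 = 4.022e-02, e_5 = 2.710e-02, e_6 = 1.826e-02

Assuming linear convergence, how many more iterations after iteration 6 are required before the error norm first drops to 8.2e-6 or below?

20

Rate ρ ≈ e_6/e_5 = 1.826e-02/2.710e-02 = 0.6738.
After j more steps, e_{6+j} ≈ 1.826e-02·ρ^j; need ρ^j ≤ 8.2e-6/1.826e-02 = 0.000449069.
j ≥ ln(0.000449069)/ln(0.6738) = -7.7083/-0.39482 = 19.524.
So 20 more iterations are needed.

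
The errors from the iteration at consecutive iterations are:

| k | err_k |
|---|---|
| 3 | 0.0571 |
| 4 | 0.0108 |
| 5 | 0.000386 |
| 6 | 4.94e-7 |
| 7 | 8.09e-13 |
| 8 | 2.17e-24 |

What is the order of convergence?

2

Consecutive ratios: err_8/err_7 = 2.17e-24/8.09e-13 = 2.68232e-12, err_7/err_6 = 8.09e-13/4.94e-7 = 1.63765e-06.
p ≈ ln(2.68232e-12)/ln(1.63765e-06) = -26.6443/-13.3222 ≈ 2.00.
So the convergence is quadratic (order 2).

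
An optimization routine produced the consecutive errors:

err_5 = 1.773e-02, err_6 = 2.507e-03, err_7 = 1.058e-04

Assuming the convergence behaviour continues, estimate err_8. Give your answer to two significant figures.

6.3e-7

First estimate the order: p ≈ ln(err_7/err_6) / ln(err_6/err_5) = ln(1.058e-04/2.507e-03)/ln(2.507e-03/1.773e-02) = ln(0.0422018)/ln(0.141399) ≈ 1.6181.
Then err_8 ≈ err_7·(err_7/err_6)^p = 1.058e-04·(0.0422018)^1.6181 = 1.058e-04·0.00596552 ≈ 6.312e-07.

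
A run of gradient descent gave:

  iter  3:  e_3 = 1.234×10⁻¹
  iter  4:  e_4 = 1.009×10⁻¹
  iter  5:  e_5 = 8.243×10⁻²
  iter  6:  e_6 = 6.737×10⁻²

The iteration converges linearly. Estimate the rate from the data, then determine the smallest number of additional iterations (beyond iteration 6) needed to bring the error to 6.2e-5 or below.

35

Rate ρ ≈ e_6/e_5 = 6.737×10⁻²/8.243×10⁻² = 0.8173.
After j more steps, e_{6+j} ≈ 6.737×10⁻²·ρ^j; need ρ^j ≤ 6.2e-5/6.737×10⁻² = 0.000920291.
j ≥ ln(0.000920291)/ln(0.8173) = -6.9908/-0.20175 = 34.651.
So 35 more iterations are needed.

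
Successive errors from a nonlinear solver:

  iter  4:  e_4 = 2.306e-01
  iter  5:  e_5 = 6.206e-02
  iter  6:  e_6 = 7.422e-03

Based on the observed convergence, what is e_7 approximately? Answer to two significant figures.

First estimate the order: p ≈ ln(e_6/e_5) / ln(e_5/e_4) = ln(7.422e-03/6.206e-02)/ln(6.206e-02/2.306e-01) = ln(0.119594)/ln(0.269124) ≈ 1.6179.
Then e_7 ≈ e_6·(e_6/e_5)^p = 7.422e-03·(0.119594)^1.6179 = 7.422e-03·0.0321978 ≈ 0.000239.

2.4e-4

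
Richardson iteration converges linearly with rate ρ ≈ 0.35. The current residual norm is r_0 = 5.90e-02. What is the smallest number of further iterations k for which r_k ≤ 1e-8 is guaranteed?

15

After k steps, r_k ≈ 5.90e-02·0.35^k.
Need 0.35^k ≤ 1e-8/5.90e-02 = 1.69492e-07.
k ≥ ln(1.69492e-07)/ln(0.35) = -15.5905/-1.04982 = 14.851.
Smallest integer k = 15.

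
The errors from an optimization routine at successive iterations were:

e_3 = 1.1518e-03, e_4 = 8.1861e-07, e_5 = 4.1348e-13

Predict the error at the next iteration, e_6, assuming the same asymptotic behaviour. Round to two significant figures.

First estimate the order: p ≈ ln(e_5/e_4) / ln(e_4/e_3) = ln(4.1348e-13/8.1861e-07)/ln(8.1861e-07/1.1518e-03) = ln(5.051e-07)/ln(0.000710722) ≈ 2.0000.
Then e_6 ≈ e_5·(e_5/e_4)^p = 4.1348e-13·(5.051e-07)^2.0000 = 4.1348e-13·2.55126e-13 ≈ 1.055e-25.

1.1e-25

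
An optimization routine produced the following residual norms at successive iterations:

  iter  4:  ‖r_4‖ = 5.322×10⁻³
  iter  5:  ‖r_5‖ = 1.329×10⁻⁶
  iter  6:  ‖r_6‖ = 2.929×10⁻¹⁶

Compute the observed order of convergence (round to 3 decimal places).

2.681

p ≈ ln(‖r_6‖/‖r_5‖) / ln(‖r_5‖/‖r_4‖)
  = ln(2.929×10⁻¹⁶/1.329×10⁻⁶) / ln(1.329×10⁻⁶/5.322×10⁻³)
  = ln(2.20391e-10) / ln(0.000249718)
  = -22.235618 / -8.295178 ≈ 2.680547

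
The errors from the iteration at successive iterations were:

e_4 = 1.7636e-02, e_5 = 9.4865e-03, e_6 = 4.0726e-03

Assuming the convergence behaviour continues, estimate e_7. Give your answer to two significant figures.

1.3e-3

First estimate the order: p ≈ ln(e_6/e_5) / ln(e_5/e_4) = ln(4.0726e-03/9.4865e-03)/ln(9.4865e-03/1.7636e-02) = ln(0.429305)/ln(0.537905) ≈ 1.3637.
Then e_7 ≈ e_6·(e_6/e_5)^p = 4.0726e-03·(0.429305)^1.3637 = 4.0726e-03·0.315648 ≈ 0.001286.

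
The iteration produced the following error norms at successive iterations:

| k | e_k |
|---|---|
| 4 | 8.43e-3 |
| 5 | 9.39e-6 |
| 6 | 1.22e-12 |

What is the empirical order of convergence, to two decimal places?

2.33

p ≈ ln(e_6/e_5) / ln(e_5/e_4)
  = ln(1.22e-12/9.39e-6) / ln(9.39e-6/8.43e-3)
  = ln(1.29925e-07) / ln(0.00111388)
  = -15.85631 / -6.79991 ≈ 2.33184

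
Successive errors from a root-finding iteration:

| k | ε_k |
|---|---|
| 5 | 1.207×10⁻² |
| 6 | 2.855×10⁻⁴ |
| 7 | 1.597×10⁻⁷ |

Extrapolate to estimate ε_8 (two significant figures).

First estimate the order: p ≈ ln(ε_7/ε_6) / ln(ε_6/ε_5) = ln(1.597×10⁻⁷/2.855×10⁻⁴)/ln(2.855×10⁻⁴/1.207×10⁻²) = ln(0.00055937)/ln(0.0236537) ≈ 2.0001.
Then ε_8 ≈ ε_7·(ε_7/ε_6)^p = 1.597×10⁻⁷·(0.00055937)^2.0001 = 1.597×10⁻⁷·3.12661e-07 ≈ 4.993e-14.

5.0e-14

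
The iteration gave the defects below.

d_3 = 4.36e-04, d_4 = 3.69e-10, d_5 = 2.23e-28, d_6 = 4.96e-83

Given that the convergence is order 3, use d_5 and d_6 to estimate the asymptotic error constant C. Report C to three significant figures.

4.47

C ≈ d_6 / d_5^3
  = 4.96e-83 / (2.23e-28)^3
  = 4.96e-83 / 1.10896e-83 ≈ 4.4727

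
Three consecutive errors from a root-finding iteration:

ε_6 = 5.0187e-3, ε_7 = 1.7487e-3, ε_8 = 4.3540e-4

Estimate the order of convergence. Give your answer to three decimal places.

1.319

p ≈ ln(ε_8/ε_7) / ln(ε_7/ε_6)
  = ln(4.3540e-4/1.7487e-3) / ln(1.7487e-3/5.0187e-3)
  = ln(0.248985) / ln(0.348437)
  = -1.390363 / -1.054298 ≈ 1.318757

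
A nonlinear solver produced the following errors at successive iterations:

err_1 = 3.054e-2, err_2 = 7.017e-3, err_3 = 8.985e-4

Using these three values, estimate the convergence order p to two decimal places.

1.40

p ≈ ln(err_3/err_2) / ln(err_2/err_1)
  = ln(8.985e-4/7.017e-3) / ln(7.017e-3/3.054e-2)
  = ln(0.128046) / ln(0.229764)
  = -2.05537 / -1.47070 ≈ 1.39755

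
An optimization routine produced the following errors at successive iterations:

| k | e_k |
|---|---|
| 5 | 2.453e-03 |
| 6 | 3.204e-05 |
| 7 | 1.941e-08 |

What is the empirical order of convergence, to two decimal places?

p ≈ ln(e_7/e_6) / ln(e_6/e_5)
  = ln(1.941e-08/3.204e-05) / ln(3.204e-05/2.453e-03)
  = ln(0.000605805) / ln(0.0130616)
  = -7.40895 / -4.33808 ≈ 1.70789

1.71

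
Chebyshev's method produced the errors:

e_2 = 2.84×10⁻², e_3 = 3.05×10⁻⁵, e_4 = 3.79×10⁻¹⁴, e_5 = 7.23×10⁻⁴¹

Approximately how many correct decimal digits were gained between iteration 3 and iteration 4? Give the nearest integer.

Digits gained ≈ log₁₀(e_3/e_4) = log₁₀(3.05×10⁻⁵/3.79×10⁻¹⁴) = log₁₀(8.04749e+08) ≈ 8.906.

9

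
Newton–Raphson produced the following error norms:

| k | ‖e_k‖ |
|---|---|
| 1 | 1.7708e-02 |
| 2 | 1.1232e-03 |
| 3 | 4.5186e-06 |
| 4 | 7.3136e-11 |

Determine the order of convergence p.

2

Consecutive ratios: ‖e_4‖/‖e_3‖ = 7.3136e-11/4.5186e-06 = 1.61855e-05, ‖e_3‖/‖e_2‖ = 4.5186e-06/1.1232e-03 = 0.00402297.
p ≈ ln(1.61855e-05)/ln(0.00402297) = -11.0314/-5.5157 ≈ 2.00.
So the convergence is quadratic (order 2).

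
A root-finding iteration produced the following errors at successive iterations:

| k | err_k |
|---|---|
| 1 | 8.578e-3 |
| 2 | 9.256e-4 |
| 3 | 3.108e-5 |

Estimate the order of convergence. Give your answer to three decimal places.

1.524

p ≈ ln(err_3/err_2) / ln(err_2/err_1)
  = ln(3.108e-5/9.256e-4) / ln(9.256e-4/8.578e-3)
  = ln(0.0335782) / ln(0.107904)
  = -3.393878 / -2.226513 ≈ 1.524302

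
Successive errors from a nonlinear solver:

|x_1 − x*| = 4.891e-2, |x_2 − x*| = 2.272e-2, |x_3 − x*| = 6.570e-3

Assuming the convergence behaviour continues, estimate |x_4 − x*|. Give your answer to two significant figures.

8.8e-4

First estimate the order: p ≈ ln(|x_3 − x*|/|x_2 − x*|) / ln(|x_2 − x*|/|x_1 − x*|) = ln(6.570e-3/2.272e-2)/ln(2.272e-2/4.891e-2) = ln(0.289173)/ln(0.464527) ≈ 1.6182.
Then |x_4 − x*| ≈ |x_3 − x*|·(|x_3 − x*|/|x_2 − x*|)^p = 6.570e-3·(0.289173)^1.6182 = 6.570e-3·0.134291 ≈ 0.0008823.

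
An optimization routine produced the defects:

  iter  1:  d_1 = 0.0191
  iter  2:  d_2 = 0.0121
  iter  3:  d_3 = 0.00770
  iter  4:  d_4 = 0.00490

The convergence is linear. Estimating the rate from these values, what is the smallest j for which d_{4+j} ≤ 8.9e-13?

50

Rate ρ ≈ d_4/d_3 = 0.00490/0.00770 = 0.6364.
After j more steps, d_{4+j} ≈ 0.00490·ρ^j; need ρ^j ≤ 8.9e-13/0.00490 = 1.81633e-10.
j ≥ ln(1.81633e-10)/ln(0.6364) = -22.4290/-0.45193 = 49.629.
So 50 more iterations are needed.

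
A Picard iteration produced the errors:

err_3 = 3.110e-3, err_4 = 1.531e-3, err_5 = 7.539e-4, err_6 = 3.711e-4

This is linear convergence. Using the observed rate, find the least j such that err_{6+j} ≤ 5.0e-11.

23

Rate ρ ≈ err_6/err_5 = 3.711e-4/7.539e-4 = 0.4922.
After j more steps, err_{6+j} ≈ 3.711e-4·ρ^j; need ρ^j ≤ 5.0e-11/3.711e-4 = 1.34735e-07.
j ≥ ln(1.34735e-07)/ln(0.4922) = -15.8200/-0.70887 = 22.317.
So 23 more iterations are needed.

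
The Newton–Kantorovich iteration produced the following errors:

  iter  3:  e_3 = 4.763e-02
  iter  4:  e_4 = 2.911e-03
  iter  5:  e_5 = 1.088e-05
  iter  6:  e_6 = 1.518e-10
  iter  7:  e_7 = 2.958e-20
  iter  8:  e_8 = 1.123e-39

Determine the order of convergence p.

2

Consecutive ratios: e_8/e_7 = 1.123e-39/2.958e-20 = 3.79648e-20, e_7/e_6 = 2.958e-20/1.518e-10 = 1.94862e-10.
p ≈ ln(3.79648e-20)/ln(1.94862e-10) = -44.7176/-22.3587 ≈ 2.00.
So the convergence is quadratic (order 2).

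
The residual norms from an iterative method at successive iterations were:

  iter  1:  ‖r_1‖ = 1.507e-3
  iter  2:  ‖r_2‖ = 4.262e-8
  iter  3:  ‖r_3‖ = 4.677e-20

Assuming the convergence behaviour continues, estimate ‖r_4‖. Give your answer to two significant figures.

1.7e-51

First estimate the order: p ≈ ln(‖r_3‖/‖r_2‖) / ln(‖r_2‖/‖r_1‖) = ln(4.677e-20/4.262e-8)/ln(4.262e-8/1.507e-3) = ln(1.09737e-12)/ln(2.82814e-05) ≈ 2.6294.
Then ‖r_4‖ ≈ ‖r_3‖·(‖r_3‖/‖r_2‖)^p = 4.677e-20·(1.09737e-12)^2.6294 = 4.677e-20·3.57523e-32 ≈ 1.672e-51.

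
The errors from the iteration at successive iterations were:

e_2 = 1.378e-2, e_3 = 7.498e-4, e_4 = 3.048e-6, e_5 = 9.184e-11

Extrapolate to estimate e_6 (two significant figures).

2.6e-19

First estimate the order: p ≈ ln(e_5/e_4) / ln(e_4/e_3) = ln(9.184e-11/3.048e-6)/ln(3.048e-6/7.498e-4) = ln(3.01312e-05)/ln(0.00406508) ≈ 1.8909.
Then e_6 ≈ e_5·(e_5/e_4)^p = 9.184e-11·(3.01312e-05)^1.8909 = 9.184e-11·2.82665e-09 ≈ 2.596e-19.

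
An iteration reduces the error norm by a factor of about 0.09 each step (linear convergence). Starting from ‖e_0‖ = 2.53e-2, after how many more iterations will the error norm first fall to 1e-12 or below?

10

After k steps, ‖e_k‖ ≈ 2.53e-2·0.09^k.
Need 0.09^k ≤ 1e-12/2.53e-2 = 3.95257e-11.
k ≥ ln(3.95257e-11)/ln(0.09) = -23.9541/-2.40795 = 9.948.
Smallest integer k = 10.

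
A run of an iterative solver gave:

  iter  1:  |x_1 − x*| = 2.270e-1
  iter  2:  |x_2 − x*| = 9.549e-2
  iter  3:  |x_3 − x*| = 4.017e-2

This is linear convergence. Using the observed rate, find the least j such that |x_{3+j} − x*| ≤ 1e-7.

15

Rate ρ ≈ |x_3 − x*|/|x_2 − x*| = 4.017e-2/9.549e-2 = 0.4207.
After j more steps, |x_{3+j} − x*| ≈ 4.017e-2·ρ^j; need ρ^j ≤ 1e-7/4.017e-2 = 2.48942e-06.
j ≥ ln(2.48942e-06)/ln(0.4207) = -12.9035/-0.86584 = 14.903.
So 15 more iterations are needed.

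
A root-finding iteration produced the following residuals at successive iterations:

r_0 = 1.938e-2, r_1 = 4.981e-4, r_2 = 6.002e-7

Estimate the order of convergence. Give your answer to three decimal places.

p ≈ ln(r_2/r_1) / ln(r_1/r_0)
  = ln(6.002e-7/4.981e-4) / ln(4.981e-4/1.938e-2)
  = ln(0.00120498) / ln(0.0257018)
  = -6.721292 / -3.661194 ≈ 1.835820

1.836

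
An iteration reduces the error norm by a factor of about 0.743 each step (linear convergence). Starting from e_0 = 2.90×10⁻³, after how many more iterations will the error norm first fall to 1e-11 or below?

After k steps, e_k ≈ 2.90×10⁻³·0.743^k.
Need 0.743^k ≤ 1e-11/2.90×10⁻³ = 3.44828e-09.
k ≥ ln(3.44828e-09)/ln(0.743) = -19.4854/-0.29706 = 65.594.
Smallest integer k = 66.

66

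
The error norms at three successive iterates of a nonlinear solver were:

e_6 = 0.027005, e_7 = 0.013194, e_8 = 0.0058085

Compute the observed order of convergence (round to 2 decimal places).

1.15

p ≈ ln(e_8/e_7) / ln(e_7/e_6)
  = ln(0.0058085/0.013194) / ln(0.013194/0.027005)
  = ln(0.440238) / ln(0.488576)
  = -0.82044 / -0.71626 ≈ 1.14545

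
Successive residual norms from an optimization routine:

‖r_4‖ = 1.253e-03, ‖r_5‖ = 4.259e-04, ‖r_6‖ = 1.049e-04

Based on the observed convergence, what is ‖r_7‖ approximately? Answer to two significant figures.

First estimate the order: p ≈ ln(‖r_6‖/‖r_5‖) / ln(‖r_5‖/‖r_4‖) = ln(1.049e-04/4.259e-04)/ln(4.259e-04/1.253e-03) = ln(0.246302)/ln(0.339904) ≈ 1.2985.
Then ‖r_7‖ ≈ ‖r_6‖·(‖r_6‖/‖r_5‖)^p = 1.049e-04·(0.246302)^1.2985 = 1.049e-04·0.162114 ≈ 1.701e-05.

1.7e-5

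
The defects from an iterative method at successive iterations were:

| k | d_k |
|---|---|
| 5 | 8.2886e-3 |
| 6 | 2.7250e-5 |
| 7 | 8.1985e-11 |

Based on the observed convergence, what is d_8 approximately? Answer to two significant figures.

4.3e-23

First estimate the order: p ≈ ln(d_7/d_6) / ln(d_6/d_5) = ln(8.1985e-11/2.7250e-5)/ln(2.7250e-5/8.2886e-3) = ln(3.00862e-06)/ln(0.00328765) ≈ 2.2237.
Then d_8 ≈ d_7·(d_7/d_6)^p = 8.1985e-11·(3.00862e-06)^2.2237 = 8.1985e-11·5.26678e-13 ≈ 4.318e-23.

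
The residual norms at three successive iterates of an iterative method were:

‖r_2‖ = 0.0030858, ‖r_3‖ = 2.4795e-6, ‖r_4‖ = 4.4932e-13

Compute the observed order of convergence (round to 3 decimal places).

p ≈ ln(‖r_4‖/‖r_3‖) / ln(‖r_3‖/‖r_2‖)
  = ln(4.4932e-13/2.4795e-6) / ln(2.4795e-6/0.0030858)
  = ln(1.81214e-07) / ln(0.000803519)
  = -15.523587 / -7.126510 ≈ 2.178287

2.178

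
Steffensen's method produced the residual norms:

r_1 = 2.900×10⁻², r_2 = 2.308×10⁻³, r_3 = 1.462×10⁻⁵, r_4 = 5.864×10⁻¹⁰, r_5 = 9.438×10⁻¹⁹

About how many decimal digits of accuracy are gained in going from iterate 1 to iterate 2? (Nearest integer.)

1

Digits gained ≈ log₁₀(r_1/r_2) = log₁₀(2.900×10⁻²/2.308×10⁻³) = log₁₀(12.565) ≈ 1.099.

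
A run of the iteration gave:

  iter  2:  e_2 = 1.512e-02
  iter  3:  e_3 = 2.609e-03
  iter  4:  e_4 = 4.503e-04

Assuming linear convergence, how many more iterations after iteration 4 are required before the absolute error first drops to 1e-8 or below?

7

Rate ρ ≈ e_4/e_3 = 4.503e-04/2.609e-03 = 0.1726.
After j more steps, e_{4+j} ≈ 4.503e-04·ρ^j; need ρ^j ≤ 1e-8/4.503e-04 = 2.22074e-05.
j ≥ ln(2.22074e-05)/ln(0.1726) = -10.7151/-1.75678 = 6.099.
So 7 more iterations are needed.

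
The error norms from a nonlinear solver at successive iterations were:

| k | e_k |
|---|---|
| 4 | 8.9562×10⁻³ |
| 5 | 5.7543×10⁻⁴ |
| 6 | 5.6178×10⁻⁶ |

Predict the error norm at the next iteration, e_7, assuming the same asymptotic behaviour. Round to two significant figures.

2.3e-9

First estimate the order: p ≈ ln(e_6/e_5) / ln(e_5/e_4) = ln(5.6178×10⁻⁶/5.7543×10⁻⁴)/ln(5.7543×10⁻⁴/8.9562×10⁻³) = ln(0.00976279)/ln(0.0642493) ≈ 1.6864.
Then e_7 ≈ e_6·(e_6/e_5)^p = 5.6178×10⁻⁶·(0.00976279)^1.6864 = 5.6178×10⁻⁶·0.000407022 ≈ 2.287e-09.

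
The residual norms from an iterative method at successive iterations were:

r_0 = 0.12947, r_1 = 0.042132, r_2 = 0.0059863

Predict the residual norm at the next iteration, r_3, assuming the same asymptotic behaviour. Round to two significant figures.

2.0e-4

First estimate the order: p ≈ ln(r_2/r_1) / ln(r_1/r_0) = ln(0.0059863/0.042132)/ln(0.042132/0.12947) = ln(0.142084)/ln(0.325419) ≈ 1.7382.
Then r_3 ≈ r_2·(r_2/r_1)^p = 0.0059863·(0.142084)^1.7382 = 0.0059863·0.0336476 ≈ 0.0002014.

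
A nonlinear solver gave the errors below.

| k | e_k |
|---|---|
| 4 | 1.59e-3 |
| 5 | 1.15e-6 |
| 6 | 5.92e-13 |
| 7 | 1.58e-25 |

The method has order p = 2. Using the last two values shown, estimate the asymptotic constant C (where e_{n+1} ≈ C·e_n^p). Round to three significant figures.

C ≈ e_7 / e_6^2
  = 1.58e-25 / (5.92e-13)^2
  = 1.58e-25 / 3.50464e-25 ≈ 0.45083

0.451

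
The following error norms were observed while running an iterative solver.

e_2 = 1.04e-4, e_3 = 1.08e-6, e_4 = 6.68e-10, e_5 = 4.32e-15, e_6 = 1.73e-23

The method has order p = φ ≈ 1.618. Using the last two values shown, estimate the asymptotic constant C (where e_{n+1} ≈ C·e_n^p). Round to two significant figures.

C ≈ e_6 / e_5^1.618
  = 1.73e-23 / (4.32e-15)^1.618
  = 1.73e-23 / 5.73077e-24 ≈ 3.0188

3.0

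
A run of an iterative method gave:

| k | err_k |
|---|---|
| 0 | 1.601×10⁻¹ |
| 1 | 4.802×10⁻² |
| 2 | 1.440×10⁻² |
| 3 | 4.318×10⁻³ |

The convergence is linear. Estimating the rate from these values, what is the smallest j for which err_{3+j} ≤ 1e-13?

21

Rate ρ ≈ err_3/err_2 = 4.318×10⁻³/1.440×10⁻² = 0.2999.
After j more steps, err_{3+j} ≈ 4.318×10⁻³·ρ^j; need ρ^j ≤ 1e-13/4.318×10⁻³ = 2.31589e-11.
j ≥ ln(2.31589e-11)/ln(0.2999) = -24.4886/-1.20431 = 20.334.
So 21 more iterations are needed.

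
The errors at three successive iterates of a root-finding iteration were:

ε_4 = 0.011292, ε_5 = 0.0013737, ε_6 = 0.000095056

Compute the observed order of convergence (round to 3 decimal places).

1.268

p ≈ ln(ε_6/ε_5) / ln(ε_5/ε_4)
  = ln(0.000095056/0.0013737) / ln(0.0013737/0.011292)
  = ln(0.0691971) / ln(0.121652)
  = -2.670796 / -2.106591 ≈ 1.267828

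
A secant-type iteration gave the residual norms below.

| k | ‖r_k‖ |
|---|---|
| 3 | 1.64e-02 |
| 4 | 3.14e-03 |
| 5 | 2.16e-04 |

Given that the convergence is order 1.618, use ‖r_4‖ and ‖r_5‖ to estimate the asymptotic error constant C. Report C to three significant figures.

C ≈ ‖r_5‖ / ‖r_4‖^1.618
  = 2.16e-04 / (3.14e-03)^1.618
  = 2.16e-04 / 8.91317e-05 ≈ 2.4234

2.42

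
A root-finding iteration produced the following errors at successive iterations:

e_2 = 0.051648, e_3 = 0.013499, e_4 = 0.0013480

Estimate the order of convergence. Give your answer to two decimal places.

p ≈ ln(e_4/e_3) / ln(e_3/e_2)
  = ln(0.0013480/0.013499) / ln(0.013499/0.051648)
  = ln(0.0998592) / ln(0.261365)
  = -2.30399 / -1.34184 ≈ 1.71704

1.72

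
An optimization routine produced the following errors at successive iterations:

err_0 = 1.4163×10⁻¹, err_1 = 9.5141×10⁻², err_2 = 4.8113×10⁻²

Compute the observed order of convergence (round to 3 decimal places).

1.714

p ≈ ln(err_2/err_1) / ln(err_1/err_0)
  = ln(4.8113×10⁻²/9.5141×10⁻²) / ln(9.5141×10⁻²/1.4163×10⁻¹)
  = ln(0.505702) / ln(0.671757)
  = -0.681808 / -0.397859 ≈ 1.713693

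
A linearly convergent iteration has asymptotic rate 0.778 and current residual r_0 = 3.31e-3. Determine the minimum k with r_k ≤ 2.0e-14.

103

After k steps, r_k ≈ 3.31e-3·0.778^k.
Need 0.778^k ≤ 2.0e-14/3.31e-3 = 6.0423e-12.
k ≥ ln(6.0423e-12)/ln(0.778) = -25.8322/-0.25103 = 102.905.
Smallest integer k = 103.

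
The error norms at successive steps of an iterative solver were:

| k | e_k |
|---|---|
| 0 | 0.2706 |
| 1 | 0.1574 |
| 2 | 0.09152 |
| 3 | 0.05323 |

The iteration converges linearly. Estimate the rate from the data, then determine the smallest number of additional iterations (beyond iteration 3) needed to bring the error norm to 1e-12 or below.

46

Rate ρ ≈ e_3/e_2 = 0.05323/0.09152 = 0.5816.
After j more steps, e_{3+j} ≈ 0.05323·ρ^j; need ρ^j ≤ 1e-12/0.05323 = 1.87864e-11.
j ≥ ln(1.87864e-11)/ln(0.5816) = -24.6979/-0.54197 = 45.571.
So 46 more iterations are needed.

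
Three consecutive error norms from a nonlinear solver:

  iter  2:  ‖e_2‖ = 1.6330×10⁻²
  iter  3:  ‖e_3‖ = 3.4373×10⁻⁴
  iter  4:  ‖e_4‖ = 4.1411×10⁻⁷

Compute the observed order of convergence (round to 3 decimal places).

p ≈ ln(‖e_4‖/‖e_3‖) / ln(‖e_3‖/‖e_2‖)
  = ln(4.1411×10⁻⁷/3.4373×10⁻⁴) / ln(3.4373×10⁻⁴/1.6330×10⁻²)
  = ln(0.00120475) / ln(0.021049)
  = -6.721483 / -3.860902 ≈ 1.740910

1.741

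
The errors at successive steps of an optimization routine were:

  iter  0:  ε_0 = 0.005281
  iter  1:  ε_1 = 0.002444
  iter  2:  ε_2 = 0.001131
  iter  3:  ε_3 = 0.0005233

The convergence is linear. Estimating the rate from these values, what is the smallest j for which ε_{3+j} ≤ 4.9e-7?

Rate ρ ≈ ε_3/ε_2 = 0.0005233/0.001131 = 0.4627.
After j more steps, ε_{3+j} ≈ 0.0005233·ρ^j; need ρ^j ≤ 4.9e-7/0.0005233 = 0.000936365.
j ≥ ln(0.000936365)/ln(0.4627) = -6.9735/-0.77068 = 9.049.
So 10 more iterations are needed.

10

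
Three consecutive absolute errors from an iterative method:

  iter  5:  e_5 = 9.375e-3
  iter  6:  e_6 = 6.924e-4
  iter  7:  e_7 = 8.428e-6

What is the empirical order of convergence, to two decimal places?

1.69

p ≈ ln(e_7/e_6) / ln(e_6/e_5)
  = ln(8.428e-6/6.924e-4) / ln(6.924e-4/9.375e-3)
  = ln(0.0121722) / ln(0.073856)
  = -4.40860 / -2.60564 ≈ 1.69195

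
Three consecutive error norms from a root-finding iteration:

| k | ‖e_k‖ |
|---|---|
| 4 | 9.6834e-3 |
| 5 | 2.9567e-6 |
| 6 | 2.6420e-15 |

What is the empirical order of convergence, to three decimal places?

2.574

p ≈ ln(‖e_6‖/‖e_5‖) / ln(‖e_5‖/‖e_4‖)
  = ln(2.6420e-15/2.9567e-6) / ln(2.9567e-6/9.6834e-3)
  = ln(8.93564e-10) / ln(0.000305337)
  = -20.835803 / -8.094094 ≈ 2.574198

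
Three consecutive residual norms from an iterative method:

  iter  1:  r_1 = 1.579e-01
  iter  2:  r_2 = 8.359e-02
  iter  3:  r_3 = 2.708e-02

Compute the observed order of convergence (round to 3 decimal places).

1.772

p ≈ ln(r_3/r_2) / ln(r_2/r_1)
  = ln(2.708e-02/8.359e-02) / ln(8.359e-02/1.579e-01)
  = ln(0.323962) / ln(0.529386)
  = -1.127129 / -0.636037 ≈ 1.772112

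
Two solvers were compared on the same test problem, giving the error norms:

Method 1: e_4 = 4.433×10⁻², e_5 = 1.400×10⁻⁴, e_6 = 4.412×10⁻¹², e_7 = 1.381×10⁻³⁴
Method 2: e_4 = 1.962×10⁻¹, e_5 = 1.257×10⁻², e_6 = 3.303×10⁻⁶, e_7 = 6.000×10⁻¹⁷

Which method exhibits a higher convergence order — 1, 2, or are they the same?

Method 1: p ≈ ln(1.381×10⁻³⁴/4.412×10⁻¹²)/ln(4.412×10⁻¹²/1.400×10⁻⁴) ≈ 3.00.
Method 2: p ≈ ln(6.000×10⁻¹⁷/3.303×10⁻⁶)/ln(3.303×10⁻⁶/1.257×10⁻²) ≈ 3.00.
Both orders ≈ 3.0 — effectively the same.

same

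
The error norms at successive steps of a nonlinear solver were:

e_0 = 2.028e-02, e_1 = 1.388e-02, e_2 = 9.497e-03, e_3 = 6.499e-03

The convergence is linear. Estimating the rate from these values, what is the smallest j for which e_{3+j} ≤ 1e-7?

30

Rate ρ ≈ e_3/e_2 = 6.499e-03/9.497e-03 = 0.6843.
After j more steps, e_{3+j} ≈ 6.499e-03·ρ^j; need ρ^j ≤ 1e-7/6.499e-03 = 1.5387e-05.
j ≥ ln(1.5387e-05)/ln(0.6843) = -11.0820/-0.37936 = 29.212.
So 30 more iterations are needed.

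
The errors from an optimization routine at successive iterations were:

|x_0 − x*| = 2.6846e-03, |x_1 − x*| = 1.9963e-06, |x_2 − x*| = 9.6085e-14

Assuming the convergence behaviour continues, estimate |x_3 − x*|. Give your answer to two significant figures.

7.4e-31

First estimate the order: p ≈ ln(|x_2 − x*|/|x_1 − x*|) / ln(|x_1 − x*|/|x_0 − x*|) = ln(9.6085e-14/1.9963e-06)/ln(1.9963e-06/2.6846e-03) = ln(4.81315e-08)/ln(0.000743612) ≈ 2.3389.
Then |x_3 − x*| ≈ |x_2 − x*|·(|x_2 − x*|/|x_1 − x*|)^p = 9.6085e-14·(4.81315e-08)^2.3389 = 9.6085e-14·7.67245e-18 ≈ 7.372e-31.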